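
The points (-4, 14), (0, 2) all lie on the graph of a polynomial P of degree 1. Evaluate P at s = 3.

-7

Using the Lagrange interpolation formula with nodes -4, 0:
  L_0(s) = s / -4
  L_1(s) = (s + 4) / 4
Then P(s) = 14·L_0(s) + 2·L_1(s).
Expanding and collecting terms gives P(s) = -3s + 2.
Evaluating at s = 3: P(3) = -7.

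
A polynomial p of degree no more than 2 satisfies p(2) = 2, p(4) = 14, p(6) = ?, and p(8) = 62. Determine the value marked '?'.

34

On equispaced nodes a degree-2 polynomial has vanishing third forward difference, so
  - p(2) + 3·p(4) - 3·p(6) + p(8) = 0.
Substituting the known values and solving for p(6):
  -3·p(6) = -102
  p(6) = 34.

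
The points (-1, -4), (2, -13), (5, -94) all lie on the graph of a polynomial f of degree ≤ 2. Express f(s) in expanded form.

Using the Lagrange interpolation formula with nodes -1, 2, 5:
  L_0(s) = (s - 2)(s - 5) / 18
  L_1(s) = (s + 1)(s - 5) / -9
  L_2(s) = (s + 1)(s - 2) / 18
Then f(s) = -4·L_0(s) - 13·L_1(s) - 94·L_2(s).
Expanding and collecting terms gives f(s) = -4s^2 + s + 1.
Check: f(-1) = -4. ✓

f(s) = -4s^2 + s + 1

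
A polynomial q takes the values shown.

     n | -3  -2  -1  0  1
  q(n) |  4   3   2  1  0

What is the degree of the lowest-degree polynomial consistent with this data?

Forward differences of the values at n = -3, -2, -1, 0, 1:
  q  : 4  3  2  1  0
  Δ  : -1  -1  -1  -1
  Δ^2: 0  0  0
  Δ^3: 0  0
  Δ^4: 0
The first differences are constant (-1) and nonzero, while all higher differences vanish, so the minimal degree is 1.

1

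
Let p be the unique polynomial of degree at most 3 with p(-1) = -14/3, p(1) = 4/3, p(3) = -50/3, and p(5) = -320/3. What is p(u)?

p(u) = -u^3 + 4u - 5/3

Using the Lagrange interpolation formula with nodes -1, 1, 3, 5:
  L_0(u) = (u - 1)(u - 3)(u - 5) / -48
  L_1(u) = (u + 1)(u - 3)(u - 5) / 16
  L_2(u) = (u + 1)(u - 1)(u - 5) / -16
  L_3(u) = (u + 1)(u - 1)(u - 3) / 48
Then p(u) = -14/3·L_0(u) + 4/3·L_1(u) - 50/3·L_2(u) - 320/3·L_3(u).
Expanding and collecting terms gives p(u) = -u³ + 4u - 5/3.
Check: p(5) = -320/3. ✓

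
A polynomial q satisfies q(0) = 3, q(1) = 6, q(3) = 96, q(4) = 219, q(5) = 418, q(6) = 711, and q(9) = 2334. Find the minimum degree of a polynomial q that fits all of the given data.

3

Divided differences on the nodes 0, 1, 3, 4, 5, 6, 9:
  order 0: 3  6  96  219  418  711  2334
  order 1: 3  45  123  199  293  541
  order 2: 14  26  38  47  62
  order 3: 3  3  3  3
  order 4: 0  0  0
  order 5: 0  0
  order 6: 0
The order-3 divided differences are all 3 (nonzero) and every higher order vanishes, so the data lies on a polynomial of degree exactly 3.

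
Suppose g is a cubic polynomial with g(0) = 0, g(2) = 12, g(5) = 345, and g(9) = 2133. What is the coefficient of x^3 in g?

Write g(x) = ax^3 + bx^2 + cx + d. Substituting each data point gives a linear system:
  d = 0
  8a + 4b + 2c + d = 12
  125a + 25b + 5c + d = 345
  729a + 81b + 9c + d = 2133
Solving the system yields a = 3, b = 0, c = -6, d = 0.
So g(x) = 3x³ - 6x.
The leading coefficient is 3.

3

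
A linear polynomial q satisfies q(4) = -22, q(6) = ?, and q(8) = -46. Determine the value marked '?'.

-34

On equispaced nodes a degree-1 polynomial has vanishing second forward difference, so
  q(4) - 2·q(6) + q(8) = 0.
Substituting the known values and solving for q(6):
  -2·q(6) = 68
  q(6) = -34.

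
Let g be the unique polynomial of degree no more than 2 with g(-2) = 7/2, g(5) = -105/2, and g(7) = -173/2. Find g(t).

Using the Lagrange interpolation formula with nodes -2, 5, 7:
  L_0(t) = (t - 5)(t - 7) / 63
  L_1(t) = (t + 2)(t - 7) / -14
  L_2(t) = (t + 2)(t - 5) / 18
Then g(t) = 7/2·L_0(t) - 105/2·L_1(t) - 173/2·L_2(t).
Expanding and collecting terms gives g(t) = -t^2 - 5t - 5/2.
Check: g(-2) = 7/2. ✓

g(t) = -t^2 - 5t - 5/2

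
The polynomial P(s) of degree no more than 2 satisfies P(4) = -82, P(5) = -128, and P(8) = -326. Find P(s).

Write P(s) = as^2 + bs + c. Substituting each data point gives a linear system:
  16a + 4b + c = -82
  25a + 5b + c = -128
  64a + 8b + c = -326
Solving the system yields a = -5, b = -1, c = 2.
So P(s) = -5s² - s + 2.
Check: P(4) = -82. ✓

P(s) = -5s^2 - s + 2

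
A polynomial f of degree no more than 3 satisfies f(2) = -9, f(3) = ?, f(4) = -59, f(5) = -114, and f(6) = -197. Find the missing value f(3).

-26

The 4 known points determine the degree-3 polynomial uniquely.
Write f(n) = an^3 + bn^2 + cn + d. Substituting each data point gives a linear system:
  8a + 4b + 2c + d = -9
  64a + 16b + 4c + d = -59
  125a + 25b + 5c + d = -114
  216a + 36b + 6c + d = -197
Solving the system yields a = -1, b = 1, c = -3, d = 1.
So f(n) = -n^3 + n^2 - 3n + 1.
Then f(3) = -26.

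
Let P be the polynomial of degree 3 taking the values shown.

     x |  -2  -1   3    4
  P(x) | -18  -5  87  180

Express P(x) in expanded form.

Write P(x) = ax^3 + bx^2 + cx + d. Substituting each data point gives a linear system:
  -8a + 4b - 2c + d = -18
  -a + b - c + d = -5
  27a + 9b + 3c + d = 87
  64a + 16b + 4c + d = 180
Solving the system yields a = 2, b = 2, c = 5, d = 0.
So P(x) = 2x^3 + 2x^2 + 5x.
Check: P(4) = 180. ✓

P(x) = 2x^3 + 2x^2 + 5x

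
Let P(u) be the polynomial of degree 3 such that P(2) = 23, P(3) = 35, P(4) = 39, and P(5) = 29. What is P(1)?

Write P(u) = au^3 + bu^2 + cu + d. Substituting each data point gives a linear system:
  8a + 4b + 2c + d = 23
  27a + 9b + 3c + d = 35
  64a + 16b + 4c + d = 39
  125a + 25b + 5c + d = 29
Solving the system yields a = -1, b = 5, c = 6, d = -1.
So P(u) = -u³ + 5u² + 6u - 1.
Then P(1) = 9.

9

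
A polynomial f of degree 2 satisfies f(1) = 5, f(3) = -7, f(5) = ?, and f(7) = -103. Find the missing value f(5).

-43

The 3 known points determine the degree-2 polynomial uniquely.
Write f(s) = as^2 + bs + c. Substituting each data point gives a linear system:
  a + b + c = 5
  9a + 3b + c = -7
  49a + 7b + c = -103
Solving the system yields a = -3, b = 6, c = 2.
So f(s) = -3s^2 + 6s + 2.
Then f(5) = -43.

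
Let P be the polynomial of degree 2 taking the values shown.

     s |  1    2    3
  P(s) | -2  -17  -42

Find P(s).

Using the Lagrange interpolation formula with nodes 1, 2, 3:
  L_0(s) = (s - 2)(s - 3) / 2
  L_1(s) = (s - 1)(s - 3) / -1
  L_2(s) = (s - 1)(s - 2) / 2
Then P(s) = -2·L_0(s) - 17·L_1(s) - 42·L_2(s).
Expanding and collecting terms gives P(s) = -5s^2 + 3.
Check: P(1) = -2. ✓

P(s) = -5s^2 + 3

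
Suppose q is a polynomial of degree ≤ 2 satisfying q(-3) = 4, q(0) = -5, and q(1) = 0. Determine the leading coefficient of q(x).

2

Write q(x) = ax^2 + bx + c. Substituting each data point gives a linear system:
  9a - 3b + c = 4
  c = -5
  a + b + c = 0
Solving the system yields a = 2, b = 3, c = -5.
So q(x) = 2x^2 + 3x - 5.
The leading coefficient is 2.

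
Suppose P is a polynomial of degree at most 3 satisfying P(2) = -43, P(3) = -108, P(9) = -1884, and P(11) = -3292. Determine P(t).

P(t) = -2t^3 - 5t^2 - 2t - 3

Write P(t) = at^3 + bt^2 + ct + d. Substituting each data point gives a linear system:
  8a + 4b + 2c + d = -43
  27a + 9b + 3c + d = -108
  729a + 81b + 9c + d = -1884
  1331a + 121b + 11c + d = -3292
Solving the system yields a = -2, b = -5, c = -2, d = -3.
So P(t) = -2t³ - 5t² - 2t - 3.
Check: P(2) = -43. ✓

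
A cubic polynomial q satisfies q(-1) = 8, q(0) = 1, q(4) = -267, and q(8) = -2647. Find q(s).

Using the Lagrange interpolation formula with nodes -1, 0, 4, 8:
  L_0(s) = s(s - 4)(s - 8) / -45
  L_1(s) = (s + 1)(s - 4)(s - 8) / 32
  L_2(s) = (s + 1)s(s - 8) / -80
  L_3(s) = (s + 1)s(s - 4) / 288
Then q(s) = 8·L_0(s) + 1·L_1(s) - 267·L_2(s) - 2647·L_3(s).
Expanding and collecting terms gives q(s) = -6s³ + 6s² + 5s + 1.
Check: q(4) = -267. ✓

q(s) = -6s^3 + 6s^2 + 5s + 1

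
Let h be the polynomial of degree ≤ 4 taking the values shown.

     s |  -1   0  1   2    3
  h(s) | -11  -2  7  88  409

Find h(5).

2923

Write h(s) = as^4 + bs^3 + cs^2 + ds + e. Substituting each data point gives a linear system:
  a - b + c - d + e = -11
  e = -2
  a + b + c + d + e = 7
  16a + 8b + 4c + 2d + e = 88
  81a + 27b + 9c + 3d + e = 409
Solving the system yields a = 4, b = 4, c = -4, d = 5, e = -2.
So h(s) = 4s⁴ + 4s³ - 4s² + 5s - 2.
Then h(5) = 2923.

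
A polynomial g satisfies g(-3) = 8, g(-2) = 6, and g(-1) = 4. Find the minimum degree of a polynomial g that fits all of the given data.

Forward differences of the values at t = -3, -2, -1:
  g  : 8  6  4
  Δ  : -2  -2
  Δ^2: 0
The first differences are constant (-2) and nonzero, while all higher differences vanish, so the minimal degree is 1.

1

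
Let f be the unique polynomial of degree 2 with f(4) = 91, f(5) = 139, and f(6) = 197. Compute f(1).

7

Using the Lagrange interpolation formula with nodes 4, 5, 6:
  L_0(n) = (n - 5)(n - 6) / 2
  L_1(n) = (n - 4)(n - 6) / -1
  L_2(n) = (n - 4)(n - 5) / 2
Then f(n) = 91·L_0(n) + 139·L_1(n) + 197·L_2(n).
Expanding and collecting terms gives f(n) = 5n² + 3n - 1.
Evaluating at n = 1: f(1) = 7.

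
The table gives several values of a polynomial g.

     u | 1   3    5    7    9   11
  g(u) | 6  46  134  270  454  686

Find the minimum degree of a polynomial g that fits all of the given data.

2

Forward differences of the values at u = 1, 3, 5, 7, 9, 11:
  g  : 6  46  134  270  454  686
  Δ  : 40  88  136  184  232
  Δ^2: 48  48  48  48
  Δ^3: 0  0  0
  Δ^4: 0  0
  Δ^5: 0
The second differences are constant (48) and nonzero, while all higher differences vanish, so the minimal degree is 2.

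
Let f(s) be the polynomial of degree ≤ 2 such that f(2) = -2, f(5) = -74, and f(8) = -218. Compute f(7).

Using the Lagrange interpolation formula with nodes 2, 5, 8:
  L_0(s) = (s - 5)(s - 8) / 18
  L_1(s) = (s - 2)(s - 8) / -9
  L_2(s) = (s - 2)(s - 5) / 18
Then f(s) = -2·L_0(s) - 74·L_1(s) - 218·L_2(s).
Expanding and collecting terms gives f(s) = -4s^2 + 4s + 6.
Evaluating at s = 7: f(7) = -162.

-162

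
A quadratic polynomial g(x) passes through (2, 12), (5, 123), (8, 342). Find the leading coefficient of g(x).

Write g(x) = ax^2 + bx + c. Substituting each data point gives a linear system:
  4a + 2b + c = 12
  25a + 5b + c = 123
  64a + 8b + c = 342
Solving the system yields a = 6, b = -5, c = -2.
So g(x) = 6x^2 - 5x - 2.
The leading coefficient is 6.

6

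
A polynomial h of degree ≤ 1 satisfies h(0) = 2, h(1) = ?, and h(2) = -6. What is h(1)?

On equispaced nodes a degree-1 polynomial has vanishing second forward difference, so
  h(0) - 2·h(1) + h(2) = 0.
Substituting the known values and solving for h(1):
  -2·h(1) = 4
  h(1) = -2.

-2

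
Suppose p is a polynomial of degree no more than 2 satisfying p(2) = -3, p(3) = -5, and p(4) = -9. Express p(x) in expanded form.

p(x) = -x^2 + 3x - 5

Write p(x) = ax^2 + bx + c. Substituting each data point gives a linear system:
  4a + 2b + c = -3
  9a + 3b + c = -5
  16a + 4b + c = -9
Solving the system yields a = -1, b = 3, c = -5.
So p(x) = -x^2 + 3x - 5.
Check: p(3) = -5. ✓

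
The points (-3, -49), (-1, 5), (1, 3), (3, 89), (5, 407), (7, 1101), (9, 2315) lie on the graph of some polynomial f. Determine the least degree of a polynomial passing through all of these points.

3

Forward differences of the values at u = -3, -1, 1, 3, 5, 7, 9:
  f  : -49  5  3  89  407  1101  2315
  Δ  : 54  -2  86  318  694  1214
  Δ^2: -56  88  232  376  520
  Δ^3: 144  144  144  144
  Δ^4: 0  0  0
  Δ^5: 0  0
  Δ^6: 0
The third differences are constant (144) and nonzero, while all higher differences vanish, so the minimal degree is 3.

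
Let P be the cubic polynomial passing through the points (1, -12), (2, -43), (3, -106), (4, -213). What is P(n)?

P(n) = -2n^3 - 4n^2 - 5n - 1

Write P(n) = an^3 + bn^2 + cn + d. Substituting each data point gives a linear system:
  a + b + c + d = -12
  8a + 4b + 2c + d = -43
  27a + 9b + 3c + d = -106
  64a + 16b + 4c + d = -213
Solving the system yields a = -2, b = -4, c = -5, d = -1.
So P(n) = -2n^3 - 4n^2 - 5n - 1.
Check: P(1) = -12. ✓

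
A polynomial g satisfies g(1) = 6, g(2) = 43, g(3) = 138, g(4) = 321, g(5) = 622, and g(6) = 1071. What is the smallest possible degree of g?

3

Forward differences of the values at u = 1, 2, 3, 4, 5, 6:
  g  : 6  43  138  321  622  1071
  Δ  : 37  95  183  301  449
  Δ^2: 58  88  118  148
  Δ^3: 30  30  30
  Δ^4: 0  0
  Δ^5: 0
The third differences are constant (30) and nonzero, while all higher differences vanish, so the minimal degree is 3.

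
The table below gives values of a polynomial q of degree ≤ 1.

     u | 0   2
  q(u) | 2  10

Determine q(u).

q(u) = 4u + 2

Using the Lagrange interpolation formula with nodes 0, 2:
  L_0(u) = (u - 2) / -2
  L_1(u) = u / 2
Then q(u) = 2·L_0(u) + 10·L_1(u).
Expanding and collecting terms gives q(u) = 4u + 2.
Check: q(0) = 2. ✓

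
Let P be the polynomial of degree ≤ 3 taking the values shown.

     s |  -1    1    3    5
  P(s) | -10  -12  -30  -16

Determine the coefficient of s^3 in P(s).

Write P(s) = as^3 + bs^2 + cs + d. Substituting each data point gives a linear system:
  -a + b - c + d = -10
  a + b + c + d = -12
  27a + 9b + 3c + d = -30
  125a + 25b + 5c + d = -16
Solving the system yields a = 1, b = -5, c = -2, d = -6.
So P(s) = s^3 - 5s^2 - 2s - 6.
The leading coefficient is 1.

1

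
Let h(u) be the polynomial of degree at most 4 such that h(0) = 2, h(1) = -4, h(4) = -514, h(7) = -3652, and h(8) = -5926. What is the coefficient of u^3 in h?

Write h(u) = au^4 + bu^3 + cu^2 + du + e. Substituting each data point gives a linear system:
  e = 2
  a + b + c + d + e = -4
  256a + 64b + 16c + 4d + e = -514
  2401a + 343b + 49c + 7d + e = -3652
  4096a + 512b + 64c + 8d + e = -5926
Solving the system yields a = -1, b = -3, c = -5, d = 3, e = 2.
So h(u) = -u^4 - 3u^3 - 5u^2 + 3u + 2.
The coefficient of u^3 is -3.

-3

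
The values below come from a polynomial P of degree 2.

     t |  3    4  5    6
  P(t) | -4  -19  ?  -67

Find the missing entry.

-40

The 3 known points determine the degree-2 polynomial uniquely.
Write P(t) = at^2 + bt + c. Substituting each data point gives a linear system:
  9a + 3b + c = -4
  16a + 4b + c = -19
  36a + 6b + c = -67
Solving the system yields a = -3, b = 6, c = 5.
So P(t) = -3t^2 + 6t + 5.
Then P(5) = -40.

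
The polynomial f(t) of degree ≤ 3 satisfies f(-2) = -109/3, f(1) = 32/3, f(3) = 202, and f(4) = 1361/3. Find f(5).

Write f(t) = at^3 + bt^2 + ct + d. Substituting each data point gives a linear system:
  -8a + 4b - 2c + d = -109/3
  a + b + c + d = 32/3
  27a + 9b + 3c + d = 202
  64a + 16b + 4c + d = 1361/3
Solving the system yields a = 6, b = 4, c = 5/3, d = -1.
So f(t) = 6t^3 + 4t^2 + (5/3)t - 1.
Then f(5) = 2572/3.

2572/3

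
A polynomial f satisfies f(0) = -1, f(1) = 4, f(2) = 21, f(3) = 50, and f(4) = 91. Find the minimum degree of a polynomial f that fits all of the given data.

Forward differences of the values at s = 0, 1, 2, 3, 4:
  f  : -1  4  21  50  91
  Δ  : 5  17  29  41
  Δ^2: 12  12  12
  Δ^3: 0  0
  Δ^4: 0
The second differences are constant (12) and nonzero, while all higher differences vanish, so the minimal degree is 2.

2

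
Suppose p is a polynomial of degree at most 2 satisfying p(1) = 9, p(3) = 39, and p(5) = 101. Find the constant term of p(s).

Write p(s) = as^2 + bs + c. Substituting each data point gives a linear system:
  a + b + c = 9
  9a + 3b + c = 39
  25a + 5b + c = 101
Solving the system yields a = 4, b = -1, c = 6.
So p(s) = 4s² - s + 6.
The constant term is 6.

6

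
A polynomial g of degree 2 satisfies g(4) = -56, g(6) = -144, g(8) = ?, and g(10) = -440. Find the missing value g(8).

-272

The 3 known points determine the degree-2 polynomial uniquely.
Write g(x) = ax^2 + bx + c. Substituting each data point gives a linear system:
  16a + 4b + c = -56
  36a + 6b + c = -144
  100a + 10b + c = -440
Solving the system yields a = -5, b = 6, c = 0.
So g(x) = -5x² + 6x.
Then g(8) = -272.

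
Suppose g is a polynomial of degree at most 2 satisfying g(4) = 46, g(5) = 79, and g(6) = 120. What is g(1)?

Write g(t) = at^2 + bt + c. Substituting each data point gives a linear system:
  16a + 4b + c = 46
  25a + 5b + c = 79
  36a + 6b + c = 120
Solving the system yields a = 4, b = -3, c = -6.
So g(t) = 4t² - 3t - 6.
Then g(1) = -5.

-5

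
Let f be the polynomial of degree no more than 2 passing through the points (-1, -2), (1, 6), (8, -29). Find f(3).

6

Write f(x) = ax^2 + bx + c. Substituting each data point gives a linear system:
  a - b + c = -2
  a + b + c = 6
  64a + 8b + c = -29
Solving the system yields a = -1, b = 4, c = 3.
So f(x) = -x^2 + 4x + 3.
Then f(3) = 6.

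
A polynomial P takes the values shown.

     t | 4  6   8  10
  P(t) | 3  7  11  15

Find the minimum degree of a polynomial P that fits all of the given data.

1

Forward differences of the values at t = 4, 6, 8, 10:
  P  : 3  7  11  15
  Δ  : 4  4  4
  Δ^2: 0  0
  Δ^3: 0
The first differences are constant (4) and nonzero, while all higher differences vanish, so the minimal degree is 1.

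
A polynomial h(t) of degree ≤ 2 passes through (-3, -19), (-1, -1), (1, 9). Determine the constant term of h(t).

5

Write h(t) = at^2 + bt + c. Substituting each data point gives a linear system:
  9a - 3b + c = -19
  a - b + c = -1
  a + b + c = 9
Solving the system yields a = -1, b = 5, c = 5.
So h(t) = -t² + 5t + 5.
The constant term is 5.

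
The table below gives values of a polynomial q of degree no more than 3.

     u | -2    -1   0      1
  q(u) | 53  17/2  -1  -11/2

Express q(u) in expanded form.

Write q(u) = au^3 + bu^2 + cu + d. Substituting each data point gives a linear system:
  -8a + 4b - 2c + d = 53
  -a + b - c + d = 17/2
  d = -1
  a + b + c + d = -11/2
Solving the system yields a = -5, b = 5/2, c = -2, d = -1.
So q(u) = -5u^3 + (5/2)u^2 - 2u - 1.
Check: q(0) = -1. ✓

q(u) = -5u^3 + (5/2)u^2 - 2u - 1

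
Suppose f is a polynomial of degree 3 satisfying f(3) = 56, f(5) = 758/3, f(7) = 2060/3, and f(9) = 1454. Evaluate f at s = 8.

Write f(s) = as^3 + bs^2 + cs + d. Substituting each data point gives a linear system:
  27a + 9b + 3c + d = 56
  125a + 25b + 5c + d = 758/3
  343a + 49b + 7c + d = 2060/3
  729a + 81b + 9c + d = 1454
Solving the system yields a = 2, b = -1/3, c = 3, d = -4.
So f(s) = 2s³ - (1/3)s² + 3s - 4.
Then f(8) = 3068/3.

3068/3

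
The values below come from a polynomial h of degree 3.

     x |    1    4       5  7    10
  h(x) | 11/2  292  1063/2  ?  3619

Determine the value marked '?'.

The 4 known points determine the degree-3 polynomial uniquely.
Write h(x) = ax^3 + bx^2 + cx + d. Substituting each data point gives a linear system:
  a + b + c + d = 11/2
  64a + 16b + 4c + d = 292
  125a + 25b + 5c + d = 1063/2
  1000a + 100b + 10c + d = 3619
Solving the system yields a = 3, b = 6, c = 5/2, d = -6.
So h(x) = 3x^3 + 6x^2 + (5/2)x - 6.
Then h(7) = 2669/2.

2669/2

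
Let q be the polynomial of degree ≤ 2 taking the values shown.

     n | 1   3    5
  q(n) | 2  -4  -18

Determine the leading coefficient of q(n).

-1

Write q(n) = an^2 + bn + c. Substituting each data point gives a linear system:
  a + b + c = 2
  9a + 3b + c = -4
  25a + 5b + c = -18
Solving the system yields a = -1, b = 1, c = 2.
So q(n) = -n² + n + 2.
The leading coefficient is -1.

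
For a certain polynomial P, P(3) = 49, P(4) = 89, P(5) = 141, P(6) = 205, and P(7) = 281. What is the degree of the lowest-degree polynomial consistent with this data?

2

Forward differences of the values at u = 3, 4, 5, 6, 7:
  P  : 49  89  141  205  281
  Δ  : 40  52  64  76
  Δ^2: 12  12  12
  Δ^3: 0  0
  Δ^4: 0
The second differences are constant (12) and nonzero, while all higher differences vanish, so the minimal degree is 2.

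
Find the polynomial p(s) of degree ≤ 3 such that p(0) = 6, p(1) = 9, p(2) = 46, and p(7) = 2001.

p(s) = 6s^3 - s^2 - 2s + 6

Write p(s) = as^3 + bs^2 + cs + d. Substituting each data point gives a linear system:
  d = 6
  a + b + c + d = 9
  8a + 4b + 2c + d = 46
  343a + 49b + 7c + d = 2001
Solving the system yields a = 6, b = -1, c = -2, d = 6.
So p(s) = 6s^3 - s^2 - 2s + 6.
Check: p(0) = 6. ✓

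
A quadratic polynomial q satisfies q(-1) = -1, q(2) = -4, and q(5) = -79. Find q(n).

q(n) = -4n^2 + 3n + 6

Write q(n) = an^2 + bn + c. Substituting each data point gives a linear system:
  a - b + c = -1
  4a + 2b + c = -4
  25a + 5b + c = -79
Solving the system yields a = -4, b = 3, c = 6.
So q(n) = -4n^2 + 3n + 6.
Check: q(2) = -4. ✓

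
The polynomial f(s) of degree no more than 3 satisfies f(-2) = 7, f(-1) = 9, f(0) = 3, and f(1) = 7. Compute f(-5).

Write f(s) = as^3 + bs^2 + cs + d. Substituting each data point gives a linear system:
  -8a + 4b - 2c + d = 7
  -a + b - c + d = 9
  d = 3
  a + b + c + d = 7
Solving the system yields a = 3, b = 5, c = -4, d = 3.
So f(s) = 3s^3 + 5s^2 - 4s + 3.
Then f(-5) = -227.

-227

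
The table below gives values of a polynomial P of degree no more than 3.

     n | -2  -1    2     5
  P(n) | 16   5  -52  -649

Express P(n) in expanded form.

P(n) = -4n^3 - 6n^2 - n + 6

Using the Lagrange interpolation formula with nodes -2, -1, 2, 5:
  L_0(n) = (n + 1)(n - 2)(n - 5) / -28
  L_1(n) = (n + 2)(n - 2)(n - 5) / 18
  L_2(n) = (n + 2)(n + 1)(n - 5) / -36
  L_3(n) = (n + 2)(n + 1)(n - 2) / 126
Then P(n) = 16·L_0(n) + 5·L_1(n) - 52·L_2(n) - 649·L_3(n).
Expanding and collecting terms gives P(n) = -4n³ - 6n² - n + 6.
Check: P(-1) = 5. ✓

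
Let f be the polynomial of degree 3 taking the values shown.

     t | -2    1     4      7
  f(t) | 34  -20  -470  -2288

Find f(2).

-78

Write f(t) = at^3 + bt^2 + ct + d. Substituting each data point gives a linear system:
  -8a + 4b - 2c + d = 34
  a + b + c + d = -20
  64a + 16b + 4c + d = -470
  343a + 49b + 7c + d = -2288
Solving the system yields a = -6, b = -4, c = -4, d = -6.
So f(t) = -6t^3 - 4t^2 - 4t - 6.
Then f(2) = -78.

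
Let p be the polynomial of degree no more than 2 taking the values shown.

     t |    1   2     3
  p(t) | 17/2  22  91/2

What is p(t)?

p(t) = 5t^2 - (3/2)t + 5

Using the Lagrange interpolation formula with nodes 1, 2, 3:
  L_0(t) = (t - 2)(t - 3) / 2
  L_1(t) = (t - 1)(t - 3) / -1
  L_2(t) = (t - 1)(t - 2) / 2
Then p(t) = 17/2·L_0(t) + 22·L_1(t) + 91/2·L_2(t).
Expanding and collecting terms gives p(t) = 5t² - (3/2)t + 5.
Check: p(1) = 17/2. ✓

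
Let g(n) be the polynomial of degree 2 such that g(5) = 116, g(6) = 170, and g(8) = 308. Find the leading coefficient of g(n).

5

Write g(n) = an^2 + bn + c. Substituting each data point gives a linear system:
  25a + 5b + c = 116
  36a + 6b + c = 170
  64a + 8b + c = 308
Solving the system yields a = 5, b = -1, c = -4.
So g(n) = 5n^2 - n - 4.
The leading coefficient is 5.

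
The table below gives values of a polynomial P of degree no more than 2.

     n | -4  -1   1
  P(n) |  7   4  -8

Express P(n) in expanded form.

P(n) = -n^2 - 6n - 1

Write P(n) = an^2 + bn + c. Substituting each data point gives a linear system:
  16a - 4b + c = 7
  a - b + c = 4
  a + b + c = -8
Solving the system yields a = -1, b = -6, c = -1.
So P(n) = -n² - 6n - 1.
Check: P(-1) = 4. ✓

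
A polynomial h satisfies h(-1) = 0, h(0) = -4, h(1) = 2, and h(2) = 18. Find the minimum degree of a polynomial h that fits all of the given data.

Forward differences of the values at x = -1, 0, 1, 2:
  h  : 0  -4  2  18
  Δ  : -4  6  16
  Δ^2: 10  10
  Δ^3: 0
The second differences are constant (10) and nonzero, while all higher differences vanish, so the minimal degree is 2.

2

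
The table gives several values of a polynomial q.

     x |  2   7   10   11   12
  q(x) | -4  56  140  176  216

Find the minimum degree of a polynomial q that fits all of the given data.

Divided differences on the nodes 2, 7, 10, 11, 12:
  order 0: -4  56  140  176  216
  order 1: 12  28  36  40
  order 2: 2  2  2
  order 3: 0  0
  order 4: 0
The order-2 divided differences are all 2 (nonzero) and every higher order vanishes, so the data lies on a polynomial of degree exactly 2.

2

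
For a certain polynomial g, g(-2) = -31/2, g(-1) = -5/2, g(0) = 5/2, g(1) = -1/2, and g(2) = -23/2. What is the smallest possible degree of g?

Forward differences of the values at s = -2, -1, 0, 1, 2:
  g  : -31/2  -5/2  5/2  -1/2  -23/2
  Δ  : 13  5  -3  -11
  Δ^2: -8  -8  -8
  Δ^3: 0  0
  Δ^4: 0
The second differences are constant (-8) and nonzero, while all higher differences vanish, so the minimal degree is 2.

2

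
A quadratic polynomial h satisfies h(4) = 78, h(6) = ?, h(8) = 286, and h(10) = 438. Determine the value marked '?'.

The 3 known points determine the degree-2 polynomial uniquely.
Write h(u) = au^2 + bu + c. Substituting each data point gives a linear system:
  16a + 4b + c = 78
  64a + 8b + c = 286
  100a + 10b + c = 438
Solving the system yields a = 4, b = 4, c = -2.
So h(u) = 4u^2 + 4u - 2.
Then h(6) = 166.

166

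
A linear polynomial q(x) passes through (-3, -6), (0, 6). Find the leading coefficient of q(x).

Write q(x) = ax + b. Substituting each data point gives a linear system:
  -3a + b = -6
  b = 6
Solving the system yields a = 4, b = 6.
So q(x) = 4x + 6.
The leading coefficient is 4.

4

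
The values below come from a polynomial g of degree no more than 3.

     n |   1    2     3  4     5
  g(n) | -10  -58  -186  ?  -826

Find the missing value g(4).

On equispaced nodes a degree-3 polynomial has vanishing fourth forward difference, so
  g(1) - 4·g(2) + 6·g(3) - 4·g(4) + g(5) = 0.
Substituting the known values and solving for g(4):
  -4·g(4) = 1720
  g(4) = -430.

-430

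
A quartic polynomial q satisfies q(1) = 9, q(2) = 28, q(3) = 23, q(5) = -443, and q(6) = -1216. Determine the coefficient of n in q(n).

Write q(n) = an^4 + bn^3 + cn^2 + dn + e. Substituting each data point gives a linear system:
  a + b + c + d + e = 9
  16a + 8b + 4c + 2d + e = 28
  81a + 27b + 9c + 3d + e = 23
  625a + 125b + 25c + 5d + e = -443
  1296a + 216b + 36c + 6d + e = -1216
Solving the system yields a = -2, b = 6, c = 2, d = 1, e = 2.
So q(n) = -2n^4 + 6n^3 + 2n^2 + n + 2.
The coefficient of n is 1.

1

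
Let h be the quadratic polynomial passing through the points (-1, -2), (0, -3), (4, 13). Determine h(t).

h(t) = t^2 - 3

Write h(t) = at^2 + bt + c. Substituting each data point gives a linear system:
  a - b + c = -2
  c = -3
  16a + 4b + c = 13
Solving the system yields a = 1, b = 0, c = -3.
So h(t) = t^2 - 3.
Check: h(4) = 13. ✓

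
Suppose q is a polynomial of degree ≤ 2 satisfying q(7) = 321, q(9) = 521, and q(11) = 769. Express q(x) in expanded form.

Using the Lagrange interpolation formula with nodes 7, 9, 11:
  L_0(x) = (x - 9)(x - 11) / 8
  L_1(x) = (x - 7)(x - 11) / -4
  L_2(x) = (x - 7)(x - 9) / 8
Then q(x) = 321·L_0(x) + 521·L_1(x) + 769·L_2(x).
Expanding and collecting terms gives q(x) = 6x^2 + 4x - 1.
Check: q(9) = 521. ✓

q(x) = 6x^2 + 4x - 1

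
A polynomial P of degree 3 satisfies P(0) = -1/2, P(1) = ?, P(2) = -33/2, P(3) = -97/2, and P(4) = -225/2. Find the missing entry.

On equispaced nodes a degree-3 polynomial has vanishing fourth forward difference, so
  P(0) - 4·P(1) + 6·P(2) - 4·P(3) + P(4) = 0.
Substituting the known values and solving for P(1):
  -4·P(1) = 18
  P(1) = -9/2.

-9/2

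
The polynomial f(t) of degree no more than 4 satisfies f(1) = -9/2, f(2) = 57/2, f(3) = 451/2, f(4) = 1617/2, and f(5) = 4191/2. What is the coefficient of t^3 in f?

Write f(t) = at^4 + bt^3 + ct^2 + dt + e. Substituting each data point gives a linear system:
  a + b + c + d + e = -9/2
  16a + 8b + 4c + 2d + e = 57/2
  81a + 27b + 9c + 3d + e = 451/2
  256a + 64b + 16c + 4d + e = 1617/2
  625a + 125b + 25c + 5d + e = 4191/2
Solving the system yields a = 4, b = -3, c = 0, d = -6, e = 1/2.
So f(t) = 4t^4 - 3t^3 - 6t + 1/2.
The coefficient of t^3 is -3.

-3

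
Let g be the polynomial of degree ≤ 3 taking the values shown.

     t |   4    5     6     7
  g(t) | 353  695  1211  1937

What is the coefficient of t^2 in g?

Write g(t) = at^3 + bt^2 + ct + d. Substituting each data point gives a linear system:
  64a + 16b + 4c + d = 353
  125a + 25b + 5c + d = 695
  216a + 36b + 6c + d = 1211
  343a + 49b + 7c + d = 1937
Solving the system yields a = 6, b = -3, c = 3, d = 5.
So g(t) = 6t^3 - 3t^2 + 3t + 5.
The coefficient of t^2 is -3.

-3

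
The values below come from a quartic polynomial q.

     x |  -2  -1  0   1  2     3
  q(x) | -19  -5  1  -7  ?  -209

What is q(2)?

-59

On equispaced nodes a degree-4 polynomial has vanishing fifth forward difference, so
  - q(-2) + 5·q(-1) - 10·q(0) + 10·q(1) - 5·q(2) + q(3) = 0.
Substituting the known values and solving for q(2):
  -5·q(2) = 295
  q(2) = -59.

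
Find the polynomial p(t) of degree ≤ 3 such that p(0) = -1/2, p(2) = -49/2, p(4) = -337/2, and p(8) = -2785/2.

Write p(t) = at^3 + bt^2 + ct + d. Substituting each data point gives a linear system:
  d = -1/2
  8a + 4b + 2c + d = -49/2
  64a + 16b + 4c + d = -337/2
  512a + 64b + 8c + d = -2785/2
Solving the system yields a = -3, b = 3, c = -6, d = -1/2.
So p(t) = -3t^3 + 3t^2 - 6t - 1/2.
Check: p(2) = -49/2. ✓

p(t) = -3t^3 + 3t^2 - 6t - 1/2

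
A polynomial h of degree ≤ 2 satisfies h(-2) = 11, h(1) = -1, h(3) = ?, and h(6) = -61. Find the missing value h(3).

The 3 known points determine the degree-2 polynomial uniquely.
Write h(s) = as^2 + bs + c. Substituting each data point gives a linear system:
  4a - 2b + c = 11
  a + b + c = -1
  36a + 6b + c = -61
Solving the system yields a = -1, b = -5, c = 5.
So h(s) = -s^2 - 5s + 5.
Then h(3) = -19.

-19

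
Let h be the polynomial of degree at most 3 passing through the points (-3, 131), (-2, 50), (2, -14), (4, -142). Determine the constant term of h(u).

2

Write h(u) = au^3 + bu^2 + cu + d. Substituting each data point gives a linear system:
  -27a + 9b - 3c + d = 131
  -8a + 4b - 2c + d = 50
  8a + 4b + 2c + d = -14
  64a + 16b + 4c + d = -142
Solving the system yields a = -3, b = 4, c = -4, d = 2.
So h(u) = -3u^3 + 4u^2 - 4u + 2.
The constant term is 2.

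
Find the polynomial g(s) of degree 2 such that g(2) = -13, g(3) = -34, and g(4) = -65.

g(s) = -5s^2 + 4s - 1

Write g(s) = as^2 + bs + c. Substituting each data point gives a linear system:
  4a + 2b + c = -13
  9a + 3b + c = -34
  16a + 4b + c = -65
Solving the system yields a = -5, b = 4, c = -1.
So g(s) = -5s² + 4s - 1.
Check: g(3) = -34. ✓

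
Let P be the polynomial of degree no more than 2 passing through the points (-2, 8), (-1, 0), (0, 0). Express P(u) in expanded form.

Write P(u) = au^2 + bu + c. Substituting each data point gives a linear system:
  4a - 2b + c = 8
  a - b + c = 0
  c = 0
Solving the system yields a = 4, b = 4, c = 0.
So P(u) = 4u^2 + 4u.
Check: P(0) = 0. ✓

P(u) = 4u^2 + 4u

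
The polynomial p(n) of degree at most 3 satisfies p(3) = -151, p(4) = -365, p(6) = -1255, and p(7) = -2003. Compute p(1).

-5

Write p(n) = an^3 + bn^2 + cn + d. Substituting each data point gives a linear system:
  27a + 9b + 3c + d = -151
  64a + 16b + 4c + d = -365
  216a + 36b + 6c + d = -1255
  343a + 49b + 7c + d = -2003
Solving the system yields a = -6, b = 1, c = 1, d = -1.
So p(n) = -6n^3 + n^2 + n - 1.
Then p(1) = -5.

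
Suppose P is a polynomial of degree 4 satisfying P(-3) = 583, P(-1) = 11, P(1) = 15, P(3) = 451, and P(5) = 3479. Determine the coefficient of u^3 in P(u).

-3

Write P(u) = au^4 + bu^3 + cu^2 + du + e. Substituting each data point gives a linear system:
  81a - 27b + 9c - 3d + e = 583
  a - b + c - d + e = 11
  a + b + c + d + e = 15
  81a + 27b + 9c + 3d + e = 451
  625a + 125b + 25c + 5d + e = 3479
Solving the system yields a = 6, b = -3, c = 3, d = 5, e = 4.
So P(u) = 6u⁴ - 3u³ + 3u² + 5u + 4.
The coefficient of u^3 is -3.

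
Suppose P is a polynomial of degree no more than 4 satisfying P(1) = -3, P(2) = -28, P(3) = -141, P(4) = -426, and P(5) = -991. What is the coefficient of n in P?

Write P(n) = an^4 + bn^3 + cn^2 + dn + e. Substituting each data point gives a linear system:
  a + b + c + d + e = -3
  16a + 8b + 4c + 2d + e = -28
  81a + 27b + 9c + 3d + e = -141
  256a + 64b + 16c + 4d + e = -426
  625a + 125b + 25c + 5d + e = -991
Solving the system yields a = -1, b = -4, c = 5, d = 3, e = -6.
So P(n) = -n^4 - 4n^3 + 5n^2 + 3n - 6.
The coefficient of n is 3.

3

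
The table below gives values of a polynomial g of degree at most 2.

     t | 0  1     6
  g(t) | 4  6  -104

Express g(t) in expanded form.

g(t) = -4t^2 + 6t + 4

Write g(t) = at^2 + bt + c. Substituting each data point gives a linear system:
  c = 4
  a + b + c = 6
  36a + 6b + c = -104
Solving the system yields a = -4, b = 6, c = 4.
So g(t) = -4t^2 + 6t + 4.
Check: g(6) = -104. ✓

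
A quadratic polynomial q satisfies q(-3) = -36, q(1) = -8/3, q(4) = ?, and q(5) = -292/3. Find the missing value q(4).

-185/3

The 3 known points determine the degree-2 polynomial uniquely.
Write q(s) = as^2 + bs + c. Substituting each data point gives a linear system:
  9a - 3b + c = -36
  a + b + c = -8/3
  25a + 5b + c = -292/3
Solving the system yields a = -4, b = 1/3, c = 1.
So q(s) = -4s^2 + (1/3)s + 1.
Then q(4) = -185/3.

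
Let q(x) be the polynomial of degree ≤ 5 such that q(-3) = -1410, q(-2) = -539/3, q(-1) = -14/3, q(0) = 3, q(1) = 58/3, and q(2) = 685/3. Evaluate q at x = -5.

-55406/3

Using the Lagrange interpolation formula with nodes -3, -2, -1, 0, 1, 2:
  L_0(x) = (x + 2)(x + 1)x(x - 1)(x - 2) / -120
  L_1(x) = (x + 3)(x + 1)x(x - 1)(x - 2) / 24
  L_2(x) = (x + 3)(x + 2)x(x - 1)(x - 2) / -12
  L_3(x) = (x + 3)(x + 2)(x + 1)(x - 1)(x - 2) / 12
  L_4(x) = (x + 3)(x + 2)(x + 1)x(x - 2) / -24
  L_5(x) = (x + 3)(x + 2)(x + 1)x(x - 1) / 120
Then q(x) = -1410·L_0(x) - 539/3·L_1(x) - 14/3·L_2(x) + 3·L_3(x) + 58/3·L_4(x) + 685/3·L_5(x).
Expanding and collecting terms gives q(x) = 6x⁵ + (1/3)x⁴ + 4x² + 6x + 3.
Evaluating at x = -5: q(-5) = -55406/3.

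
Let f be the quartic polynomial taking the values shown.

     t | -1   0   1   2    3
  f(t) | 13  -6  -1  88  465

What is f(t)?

Write f(t) = at^4 + bt^3 + ct^2 + dt + e. Substituting each data point gives a linear system:
  a - b + c - d + e = 13
  e = -6
  a + b + c + d + e = -1
  16a + 8b + 4c + 2d + e = 88
  81a + 27b + 9c + 3d + e = 465
Solving the system yields a = 6, b = -2, c = 6, d = -5, e = -6.
So f(t) = 6t⁴ - 2t³ + 6t² - 5t - 6.
Check: f(3) = 465. ✓

f(t) = 6t^4 - 2t^3 + 6t^2 - 5t - 6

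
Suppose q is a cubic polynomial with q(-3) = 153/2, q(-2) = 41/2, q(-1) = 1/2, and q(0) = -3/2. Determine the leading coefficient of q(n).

-3

Write q(n) = an^3 + bn^2 + cn + d. Substituting each data point gives a linear system:
  -27a + 9b - 3c + d = 153/2
  -8a + 4b - 2c + d = 41/2
  -a + b - c + d = 1/2
  d = -3/2
Solving the system yields a = -3, b = 0, c = 1, d = -3/2.
So q(n) = -3n³ + n - 3/2.
The leading coefficient is -3.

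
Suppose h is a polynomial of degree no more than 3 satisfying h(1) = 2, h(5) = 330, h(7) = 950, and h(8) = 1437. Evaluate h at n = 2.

15

Using the Lagrange interpolation formula with nodes 1, 5, 7, 8:
  L_0(n) = (n - 5)(n - 7)(n - 8) / -168
  L_1(n) = (n - 1)(n - 7)(n - 8) / 24
  L_2(n) = (n - 1)(n - 5)(n - 8) / -12
  L_3(n) = (n - 1)(n - 5)(n - 7) / 21
Then h(n) = 2·L_0(n) + 330·L_1(n) + 950·L_2(n) + 1437·L_3(n).
Expanding and collecting terms gives h(n) = 3n^3 - n^2 - 5n + 5.
Evaluating at n = 2: h(2) = 15.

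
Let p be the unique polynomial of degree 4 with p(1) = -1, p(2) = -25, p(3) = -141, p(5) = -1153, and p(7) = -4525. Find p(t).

p(t) = -2t^4 + t^3 - 2t^2 + 5t - 3

Write p(t) = at^4 + bt^3 + ct^2 + dt + e. Substituting each data point gives a linear system:
  a + b + c + d + e = -1
  16a + 8b + 4c + 2d + e = -25
  81a + 27b + 9c + 3d + e = -141
  625a + 125b + 25c + 5d + e = -1153
  2401a + 343b + 49c + 7d + e = -4525
Solving the system yields a = -2, b = 1, c = -2, d = 5, e = -3.
So p(t) = -2t⁴ + t³ - 2t² + 5t - 3.
Check: p(3) = -141. ✓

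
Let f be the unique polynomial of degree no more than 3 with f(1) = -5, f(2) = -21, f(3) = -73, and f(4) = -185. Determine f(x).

f(x) = -4x^3 + 6x^2 - 6x - 1

Using the Lagrange interpolation formula with nodes 1, 2, 3, 4:
  L_0(x) = (x - 2)(x - 3)(x - 4) / -6
  L_1(x) = (x - 1)(x - 3)(x - 4) / 2
  L_2(x) = (x - 1)(x - 2)(x - 4) / -2
  L_3(x) = (x - 1)(x - 2)(x - 3) / 6
Then f(x) = -5·L_0(x) - 21·L_1(x) - 73·L_2(x) - 185·L_3(x).
Expanding and collecting terms gives f(x) = -4x^3 + 6x^2 - 6x - 1.
Check: f(2) = -21. ✓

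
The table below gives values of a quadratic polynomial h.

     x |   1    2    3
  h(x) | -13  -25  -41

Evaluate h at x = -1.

-1

Write h(x) = ax^2 + bx + c. Substituting each data point gives a linear system:
  a + b + c = -13
  4a + 2b + c = -25
  9a + 3b + c = -41
Solving the system yields a = -2, b = -6, c = -5.
So h(x) = -2x^2 - 6x - 5.
Then h(-1) = -1.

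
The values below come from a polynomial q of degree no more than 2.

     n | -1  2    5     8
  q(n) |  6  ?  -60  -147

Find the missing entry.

-9

On equispaced nodes a degree-2 polynomial has vanishing third forward difference, so
  - q(-1) + 3·q(2) - 3·q(5) + q(8) = 0.
Substituting the known values and solving for q(2):
  3·q(2) = -27
  q(2) = -9.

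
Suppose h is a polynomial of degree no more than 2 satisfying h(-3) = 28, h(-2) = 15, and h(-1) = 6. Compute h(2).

Write h(n) = an^2 + bn + c. Substituting each data point gives a linear system:
  9a - 3b + c = 28
  4a - 2b + c = 15
  a - b + c = 6
Solving the system yields a = 2, b = -3, c = 1.
So h(n) = 2n² - 3n + 1.
Then h(2) = 3.

3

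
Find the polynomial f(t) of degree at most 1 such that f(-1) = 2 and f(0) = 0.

f(t) = -2t

Using the Lagrange interpolation formula with nodes -1, 0:
  L_0(t) = t / -1
  L_1(t) = (t + 1) / 1
Then f(t) = 2·L_0(t) + 0·L_1(t).
Expanding and collecting terms gives f(t) = -2t.
Check: f(0) = 0. ✓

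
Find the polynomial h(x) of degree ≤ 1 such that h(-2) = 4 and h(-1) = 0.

Using the Lagrange interpolation formula with nodes -2, -1:
  L_0(x) = (x + 1) / -1
  L_1(x) = (x + 2) / 1
Then h(x) = 4·L_0(x) + 0·L_1(x).
Expanding and collecting terms gives h(x) = -4x - 4.
Check: h(-1) = 0. ✓

h(x) = -4x - 4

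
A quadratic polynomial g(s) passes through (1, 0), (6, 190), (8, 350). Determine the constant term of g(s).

Write g(s) = as^2 + bs + c. Substituting each data point gives a linear system:
  a + b + c = 0
  36a + 6b + c = 190
  64a + 8b + c = 350
Solving the system yields a = 6, b = -4, c = -2.
So g(s) = 6s² - 4s - 2.
The constant term is -2.

-2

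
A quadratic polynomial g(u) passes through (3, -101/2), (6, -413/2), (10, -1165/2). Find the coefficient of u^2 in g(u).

-6

Write g(u) = au^2 + bu + c. Substituting each data point gives a linear system:
  9a + 3b + c = -101/2
  36a + 6b + c = -413/2
  100a + 10b + c = -1165/2
Solving the system yields a = -6, b = 2, c = -5/2.
So g(u) = -6u^2 + 2u - 5/2.
The leading coefficient is -6.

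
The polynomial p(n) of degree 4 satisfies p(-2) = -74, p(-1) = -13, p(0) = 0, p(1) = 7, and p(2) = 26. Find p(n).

Write p(n) = an^4 + bn^3 + cn^2 + dn + e. Substituting each data point gives a linear system:
  16a - 8b + 4c - 2d + e = -74
  a - b + c - d + e = -13
  e = 0
  a + b + c + d + e = 7
  16a + 8b + 4c + 2d + e = 26
Solving the system yields a = -1, b = 5, c = -2, d = 5, e = 0.
So p(n) = -n^4 + 5n^3 - 2n^2 + 5n.
Check: p(2) = 26. ✓

p(n) = -n^4 + 5n^3 - 2n^2 + 5n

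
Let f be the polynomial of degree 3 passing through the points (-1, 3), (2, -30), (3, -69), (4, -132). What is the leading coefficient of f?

-1

Write f(x) = ax^3 + bx^2 + cx + d. Substituting each data point gives a linear system:
  -a + b - c + d = 3
  8a + 4b + 2c + d = -30
  27a + 9b + 3c + d = -69
  64a + 16b + 4c + d = -132
Solving the system yields a = -1, b = -3, c = -5, d = 0.
So f(x) = -x^3 - 3x^2 - 5x.
The leading coefficient is -1.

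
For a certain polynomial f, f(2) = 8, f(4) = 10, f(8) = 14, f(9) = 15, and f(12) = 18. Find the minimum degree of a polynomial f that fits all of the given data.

1

Divided differences on the nodes 2, 4, 8, 9, 12:
  order 0: 8  10  14  15  18
  order 1: 1  1  1  1
  order 2: 0  0  0
  order 3: 0  0
  order 4: 0
The order-1 divided differences are all 1 (nonzero) and every higher order vanishes, so the data lies on a polynomial of degree exactly 1.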